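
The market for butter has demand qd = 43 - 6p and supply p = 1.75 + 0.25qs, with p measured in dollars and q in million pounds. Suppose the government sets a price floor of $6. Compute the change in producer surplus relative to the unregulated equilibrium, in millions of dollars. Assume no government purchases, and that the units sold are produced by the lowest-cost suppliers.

2.5

Rearranging supply gives qs = 4p - 7. Setting quantity demanded equal to quantity supplied, 43 - 6p = 4p - 7, gives p* = 5 and q* = 13.
Because the floor (6) lies above the market-clearing price, it is binding.
At p = 6: qd = 43 - 6·6 = 7 and qs = 4·6 - 7 = 17.
Producer surplus without the control is ½ · (5 - 1.75) · 13 = 21.125.
With the floor, 7 units are sold at 6. The supply price at q = 7 is 3.5, so PS = ½ · [(6 - 1.75) + (6 - 3.5)] · 7 = 23.625.
Change in producer surplus = 23.625 - 21.125 = 2.5.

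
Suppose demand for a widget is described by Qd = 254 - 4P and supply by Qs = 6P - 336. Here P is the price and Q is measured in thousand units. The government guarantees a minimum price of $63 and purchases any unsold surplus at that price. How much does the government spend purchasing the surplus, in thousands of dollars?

2520

Equilibrium: 254 - 4P = 6P - 336, so 590 = 10P and P* = 59, Q* = 18.
Because the floor (63) lies above the market-clearing price, it is binding.
At P = 63: Qd = 254 - 4·63 = 2 and Qs = 6·63 - 336 = 42.
Surplus = Qs - Qd = 40.
Government expenditure = surplus × support price = 40 × 63 = 2520.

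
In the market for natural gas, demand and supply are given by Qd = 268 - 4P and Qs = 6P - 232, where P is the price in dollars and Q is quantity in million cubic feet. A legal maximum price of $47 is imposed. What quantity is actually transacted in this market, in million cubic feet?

Equilibrium: 268 - 4P = 6P - 232, so 500 = 10P and P* = 50, Q* = 68.
The ceiling of 47 is below the equilibrium price 50, so it binds.
At P = 47: Qd = 268 - 4·47 = 80 and Qs = 6·47 - 232 = 50.
The quantity actually transacted is the short side, supply: 50.

50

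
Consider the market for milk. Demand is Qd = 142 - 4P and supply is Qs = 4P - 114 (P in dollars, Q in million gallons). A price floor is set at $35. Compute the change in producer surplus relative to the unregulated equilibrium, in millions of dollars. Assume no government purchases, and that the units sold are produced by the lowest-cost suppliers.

In a free market, 142 - 4P = 4P - 114 gives the equilibrium P* = 32, Q* = 14.
The floor of 35 is above the equilibrium price 32, so it binds.
At P = 35: Qd = 142 - 4·35 = 2 and Qs = 4·35 - 114 = 26.
Producer surplus without the control is ½ · (32 - 28.5) · 14 = 24.5.
With the floor, 2 units are sold at 35. The supply price at Q = 2 is 29, so PS = ½ · [(35 - 28.5) + (35 - 29)] · 2 = 12.5.
Change in producer surplus = 12.5 - 24.5 = -12.

-12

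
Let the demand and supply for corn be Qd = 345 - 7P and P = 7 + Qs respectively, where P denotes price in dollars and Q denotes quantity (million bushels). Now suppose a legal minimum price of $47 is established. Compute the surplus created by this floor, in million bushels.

24

Rearranging supply gives Qs = P - 7. Equilibrium: 345 - 7P = P - 7, so 352 = 8P and P* = 44, Q* = 37.
Because the floor (47) lies above the market-clearing price, it is binding.
At P = 47: Qd = 345 - 7·47 = 16 and Qs = 47 - 7 = 40.
Surplus = Qs - Qd = 40 - 16 = 24.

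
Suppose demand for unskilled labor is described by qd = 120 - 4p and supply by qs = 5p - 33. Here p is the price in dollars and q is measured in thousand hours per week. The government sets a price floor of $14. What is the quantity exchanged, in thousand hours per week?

52

Without the control the market clears where 120 - 4p = 5p - 33, i.e. p* = 17 and q* = 52.
The floor of 14 is below the equilibrium price 17, so it is not binding; the market clears at p* = 17, q* = 52.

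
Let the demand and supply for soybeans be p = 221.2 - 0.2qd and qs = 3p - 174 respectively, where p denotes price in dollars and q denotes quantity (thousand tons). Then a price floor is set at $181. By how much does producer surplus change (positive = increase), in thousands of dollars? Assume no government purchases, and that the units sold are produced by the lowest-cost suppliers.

2383.5

Rearranging demand gives qd = 1106 - 5p. Without the control the market clears where 1106 - 5p = 3p - 174, i.e. p* = 160 and q* = 306.
Because the floor (181) lies above the market-clearing price, it is binding.
At p = 181: qd = 1106 - 5·181 = 201 and qs = 3·181 - 174 = 369.
Producer surplus without the control is ½ · (160 - 58) · 306 = 15606.
With the floor, 201 units are sold at 181. The supply price at q = 201 is 125, so PS = ½ · [(181 - 58) + (181 - 125)] · 201 = 17989.5.
Change in producer surplus = 17989.5 - 15606 = 2383.5.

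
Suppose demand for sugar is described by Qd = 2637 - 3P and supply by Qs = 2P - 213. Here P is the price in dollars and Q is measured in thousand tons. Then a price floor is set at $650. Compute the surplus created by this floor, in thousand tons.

400

Without the control the market clears where 2637 - 3P = 2P - 213, i.e. P* = 570 and Q* = 927.
Since 650 > 570, the floor is binding.
At P = 650: Qd = 2637 - 3·650 = 687 and Qs = 2·650 - 213 = 1087.
Surplus = Qs - Qd = 1087 - 687 = 400.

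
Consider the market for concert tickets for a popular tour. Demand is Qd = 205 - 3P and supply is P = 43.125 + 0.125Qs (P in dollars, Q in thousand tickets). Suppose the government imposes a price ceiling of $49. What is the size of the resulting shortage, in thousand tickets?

11

Rearranging supply gives Qs = 8P - 345. Without the control the market clears where 205 - 3P = 8P - 345, i.e. P* = 50 and Q* = 55.
The ceiling of 49 is below the equilibrium price 50, so it binds.
At P = 49: Qd = 205 - 3·49 = 58 and Qs = 8·49 - 345 = 47.
Shortage = Qd - Qs = 58 - 47 = 11.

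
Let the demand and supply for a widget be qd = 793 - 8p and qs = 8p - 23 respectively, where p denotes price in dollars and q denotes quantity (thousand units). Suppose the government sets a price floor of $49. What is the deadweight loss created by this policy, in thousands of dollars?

In a free market, 793 - 8p = 8p - 23 gives the equilibrium p* = 51, q* = 385.
The floor of 49 is below the equilibrium price 51, so it is not binding; the market clears at p* = 51, q* = 385.
Since the control does not bind, no trades are prevented and deadweight loss is zero.

0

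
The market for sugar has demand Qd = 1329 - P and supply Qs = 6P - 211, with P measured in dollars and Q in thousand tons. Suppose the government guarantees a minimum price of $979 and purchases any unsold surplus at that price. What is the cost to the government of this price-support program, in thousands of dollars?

Setting quantity demanded equal to quantity supplied, 1329 - P = 6P - 211, gives P* = 220 and Q* = 1109.
Because the floor (979) lies above the market-clearing price, it is binding.
At P = 979: Qd = 1329 - 979 = 350 and Qs = 6·979 - 211 = 5663.
Surplus = Qs - Qd = 5313.
Government expenditure = surplus × support price = 5313 × 979 = 5201427.

5201427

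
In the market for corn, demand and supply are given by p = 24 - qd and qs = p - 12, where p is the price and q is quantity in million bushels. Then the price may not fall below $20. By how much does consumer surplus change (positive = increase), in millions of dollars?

Rearranging demand gives qd = 24 - p. Equilibrium: 24 - p = p - 12, so 36 = 2p and p* = 18, q* = 6.
The floor of 20 is above the equilibrium price 18, so it binds.
At p = 20: qd = 24 - 20 = 4 and qs = 20 - 12 = 8.
Consumer surplus without the control is ½ · (24 - 18) · 6 = 18.
With the floor, consumers buy 4 units at 20, so CS = ½ · (24 - 20) · 4 = 8.
Change in consumer surplus = 8 - 18 = -10.

-10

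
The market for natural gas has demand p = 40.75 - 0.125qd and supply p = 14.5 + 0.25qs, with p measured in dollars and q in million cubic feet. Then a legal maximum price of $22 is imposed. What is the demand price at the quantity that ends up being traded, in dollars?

37

Rearranging demand gives qd = 326 - 8p; rearranging supply gives qs = 4p - 58. Without the control the market clears where 326 - 8p = 4p - 58, i.e. p* = 32 and q* = 70.
Because the ceiling (22) lies below the market-clearing price, it is binding.
At p = 22: qd = 326 - 8·22 = 150 and qs = 4·22 - 58 = 30.
Only 30 units reach the market. On the demand curve, the marginal buyer's willingness to pay at q = 30 is (326 - 30)/8 = 37.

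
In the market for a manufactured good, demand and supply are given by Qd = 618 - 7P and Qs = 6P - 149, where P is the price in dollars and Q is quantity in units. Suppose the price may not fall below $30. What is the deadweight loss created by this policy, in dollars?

Without the control the market clears where 618 - 7P = 6P - 149, i.e. P* = 59 and Q* = 205.
Since 30 is below P* = 59, the floor does not bind and the free-market outcome prevails.
Since the control does not bind, no trades are prevented and deadweight loss is zero.

0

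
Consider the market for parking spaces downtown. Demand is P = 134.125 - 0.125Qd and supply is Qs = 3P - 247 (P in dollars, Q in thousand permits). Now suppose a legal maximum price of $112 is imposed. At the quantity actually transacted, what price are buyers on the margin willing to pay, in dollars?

123

Rearranging demand gives Qd = 1073 - 8P. Equilibrium: 1073 - 8P = 3P - 247, so 1320 = 11P and P* = 120, Q* = 113.
Since 112 < 120, the ceiling is binding.
At P = 112: Qd = 1073 - 8·112 = 177 and Qs = 3·112 - 247 = 89.
Only 89 units reach the market. On the demand curve, the marginal buyer's willingness to pay at Q = 89 is (1073 - 89)/8 = 123.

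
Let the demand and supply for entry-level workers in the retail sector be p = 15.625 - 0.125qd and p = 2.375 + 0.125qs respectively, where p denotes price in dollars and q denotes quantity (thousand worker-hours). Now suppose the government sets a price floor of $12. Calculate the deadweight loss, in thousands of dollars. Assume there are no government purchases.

Rearranging demand gives qd = 125 - 8p; rearranging supply gives qs = 8p - 19. In a free market, 125 - 8p = 8p - 19 gives the equilibrium p* = 9, q* = 53.
Because the floor (12) lies above the market-clearing price, it is binding.
At p = 12: qd = 125 - 8·12 = 29 and qs = 8·12 - 19 = 77.
Quantity traded falls to 29. At q = 29 the demand price is (125 - 29)/8 = 12 and the supply price is (19 + 29)/8 = 6.
Deadweight loss = ½ · (12 - 6) · (53 - 29) = ½ · 6 · 24 = 72.

72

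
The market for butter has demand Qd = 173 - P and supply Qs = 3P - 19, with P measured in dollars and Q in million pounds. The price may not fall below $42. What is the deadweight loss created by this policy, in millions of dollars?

0

Equilibrium: 173 - P = 3P - 19, so 192 = 4P and P* = 48, Q* = 125.
Since 42 is below P* = 48, the floor does not bind and the free-market outcome prevails.
Since the control does not bind, no trades are prevented and deadweight loss is zero.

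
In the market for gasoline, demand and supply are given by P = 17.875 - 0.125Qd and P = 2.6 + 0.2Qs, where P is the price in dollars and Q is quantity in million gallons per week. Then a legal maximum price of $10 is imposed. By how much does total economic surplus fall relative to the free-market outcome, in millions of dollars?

Rearranging demand gives Qd = 143 - 8P; rearranging supply gives Qs = 5P - 13. Equilibrium: 143 - 8P = 5P - 13, so 156 = 13P and P* = 12, Q* = 47.
Because the ceiling (10) lies below the market-clearing price, it is binding.
At P = 10: Qd = 143 - 8·10 = 63 and Qs = 5·10 - 13 = 37.
Quantity traded falls to 37. At Q = 37 the demand price is (143 - 37)/8 = 13.25 and the supply price is (13 + 37)/5 = 10.
Deadweight loss = ½ · (13.25 - 10) · (47 - 37) = ½ · 3.25 · 10 = 16.25.

16.25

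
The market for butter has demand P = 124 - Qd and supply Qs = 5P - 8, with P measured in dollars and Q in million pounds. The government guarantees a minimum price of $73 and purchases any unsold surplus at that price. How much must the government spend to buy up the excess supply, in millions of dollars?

22338

Rearranging demand gives Qd = 124 - P. Equilibrium: 124 - P = 5P - 8, so 132 = 6P and P* = 22, Q* = 102.
The floor of 73 is above the equilibrium price 22, so it binds.
At P = 73: Qd = 124 - 73 = 51 and Qs = 5·73 - 8 = 357.
Surplus = Qs - Qd = 306.
Government expenditure = surplus × support price = 306 × 73 = 22338.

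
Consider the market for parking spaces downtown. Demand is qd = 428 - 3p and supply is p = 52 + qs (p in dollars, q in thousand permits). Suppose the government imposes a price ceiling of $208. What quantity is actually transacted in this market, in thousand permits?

Rearranging supply gives qs = p - 52. In a free market, 428 - 3p = p - 52 gives the equilibrium p* = 120, q* = 68.
Since 208 is above p* = 120, the ceiling does not bind and the free-market outcome prevails.

68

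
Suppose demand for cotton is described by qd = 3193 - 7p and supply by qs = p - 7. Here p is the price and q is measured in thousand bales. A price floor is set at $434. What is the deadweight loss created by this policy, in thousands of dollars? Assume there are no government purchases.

32368

Without the control the market clears where 3193 - 7p = p - 7, i.e. p* = 400 and q* = 393.
Because the floor (434) lies above the market-clearing price, it is binding.
At p = 434: qd = 3193 - 7·434 = 155 and qs = 434 - 7 = 427.
Quantity traded falls to 155. At q = 155 the demand price is (3193 - 155)/7 = 434 and the supply price is 7 + 155 = 162.
Deadweight loss = ½ · (434 - 162) · (393 - 155) = ½ · 272 · 238 = 32368.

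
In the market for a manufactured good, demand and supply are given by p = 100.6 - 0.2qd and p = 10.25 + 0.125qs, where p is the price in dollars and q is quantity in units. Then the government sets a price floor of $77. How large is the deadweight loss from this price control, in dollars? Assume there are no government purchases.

Rearranging demand gives qd = 503 - 5p; rearranging supply gives qs = 8p - 82. Setting quantity demanded equal to quantity supplied, 503 - 5p = 8p - 82, gives p* = 45 and q* = 278.
Since 77 > 45, the floor is binding.
At p = 77: qd = 503 - 5·77 = 118 and qs = 8·77 - 82 = 534.
Quantity traded falls to 118. At q = 118 the demand price is (503 - 118)/5 = 77 and the supply price is (82 + 118)/8 = 25.
Deadweight loss = ½ · (77 - 25) · (278 - 118) = ½ · 52 · 160 = 4160.

4160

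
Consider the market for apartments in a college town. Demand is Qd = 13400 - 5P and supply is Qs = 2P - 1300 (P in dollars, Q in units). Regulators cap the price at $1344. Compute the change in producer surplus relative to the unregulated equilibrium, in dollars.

Setting quantity demanded equal to quantity supplied, 13400 - 5P = 2P - 1300, gives P* = 2100 and Q* = 2900.
Because the ceiling (1344) lies below the market-clearing price, it is binding.
At P = 1344: Qd = 13400 - 5·1344 = 6680 and Qs = 2·1344 - 1300 = 1388.
Producer surplus without the control is ½ · (2100 - 650) · 2900 = 2102500.
With the ceiling, producers sell 1388 units at 1344, so PS = ½ · (1344 - 650) · 1388 = 481636.
Change in producer surplus = 481636 - 2102500 = -1620864.

-1620864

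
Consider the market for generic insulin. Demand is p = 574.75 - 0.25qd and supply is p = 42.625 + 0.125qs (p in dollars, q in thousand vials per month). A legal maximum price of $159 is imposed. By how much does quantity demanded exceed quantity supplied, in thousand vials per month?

Rearranging demand gives qd = 2299 - 4p; rearranging supply gives qs = 8p - 341. Without the control the market clears where 2299 - 4p = 8p - 341, i.e. p* = 220 and q* = 1419.
Since 159 < 220, the ceiling is binding.
At p = 159: qd = 2299 - 4·159 = 1663 and qs = 8·159 - 341 = 931.
Shortage = qd - qs = 1663 - 931 = 732.

732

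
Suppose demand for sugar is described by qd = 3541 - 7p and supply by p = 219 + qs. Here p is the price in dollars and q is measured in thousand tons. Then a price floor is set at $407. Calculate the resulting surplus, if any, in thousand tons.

0

Rearranging supply gives qs = p - 219. In a free market, 3541 - 7p = p - 219 gives the equilibrium p* = 470, q* = 251.
Since 407 is below p* = 470, the floor does not bind and the free-market outcome prevails.
Since the control does not bind, there is no surplus.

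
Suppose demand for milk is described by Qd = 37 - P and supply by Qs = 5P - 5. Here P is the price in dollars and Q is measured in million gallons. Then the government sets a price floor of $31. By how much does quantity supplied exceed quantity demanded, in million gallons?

144

Setting quantity demanded equal to quantity supplied, 37 - P = 5P - 5, gives P* = 7 and Q* = 30.
Since 31 > 7, the floor is binding.
At P = 31: Qd = 37 - 31 = 6 and Qs = 5·31 - 5 = 150.
Surplus = Qs - Qd = 150 - 6 = 144.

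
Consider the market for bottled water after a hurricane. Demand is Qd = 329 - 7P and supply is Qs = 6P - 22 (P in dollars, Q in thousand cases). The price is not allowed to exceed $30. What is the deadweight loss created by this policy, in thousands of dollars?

0

In a free market, 329 - 7P = 6P - 22 gives the equilibrium P* = 27, Q* = 140.
The ceiling of 30 is above the equilibrium price 27, so it is not binding; the market clears at P* = 27, Q* = 140.
Since the control does not bind, no trades are prevented and deadweight loss is zero.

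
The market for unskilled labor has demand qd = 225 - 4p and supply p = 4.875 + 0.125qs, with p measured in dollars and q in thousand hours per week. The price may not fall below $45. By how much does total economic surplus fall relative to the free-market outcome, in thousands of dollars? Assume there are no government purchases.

1587

Rearranging supply gives qs = 8p - 39. Equilibrium: 225 - 4p = 8p - 39, so 264 = 12p and p* = 22, q* = 137.
Because the floor (45) lies above the market-clearing price, it is binding.
At p = 45: qd = 225 - 4·45 = 45 and qs = 8·45 - 39 = 321.
Quantity traded falls to 45. At q = 45 the demand price is (225 - 45)/4 = 45 and the supply price is (39 + 45)/8 = 10.5.
Deadweight loss = ½ · (45 - 10.5) · (137 - 45) = ½ · 34.5 · 92 = 1587.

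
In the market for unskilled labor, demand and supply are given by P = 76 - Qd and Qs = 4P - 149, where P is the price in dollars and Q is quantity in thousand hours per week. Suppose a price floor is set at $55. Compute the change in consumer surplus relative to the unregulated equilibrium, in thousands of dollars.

Rearranging demand gives Qd = 76 - P. In a free market, 76 - P = 4P - 149 gives the equilibrium P* = 45, Q* = 31.
Since 55 > 45, the floor is binding.
At P = 55: Qd = 76 - 55 = 21 and Qs = 4·55 - 149 = 71.
Consumer surplus without the control is ½ · (76 - 45) · 31 = 480.5.
With the floor, consumers buy 21 units at 55, so CS = ½ · (76 - 55) · 21 = 220.5.
Change in consumer surplus = 220.5 - 480.5 = -260.

-260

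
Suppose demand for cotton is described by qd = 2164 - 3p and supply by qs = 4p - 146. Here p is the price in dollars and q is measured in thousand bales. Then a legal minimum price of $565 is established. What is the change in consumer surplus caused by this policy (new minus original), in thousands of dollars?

Equilibrium: 2164 - 3p = 4p - 146, so 2310 = 7p and p* = 330, q* = 1174.
The floor of 565 is above the equilibrium price 330, so it binds.
At p = 565: qd = 2164 - 3·565 = 469 and qs = 4·565 - 146 = 2114.
Consumer surplus without the control is ½ · (2164/3 - 330) · 1174 = 689138/3.
With the floor, consumers buy 469 units at 565, so CS = ½ · (2164/3 - 565) · 469 = 219961/6.
Change in consumer surplus = 219961/6 - 689138/3 = -193052.5.

-193052.5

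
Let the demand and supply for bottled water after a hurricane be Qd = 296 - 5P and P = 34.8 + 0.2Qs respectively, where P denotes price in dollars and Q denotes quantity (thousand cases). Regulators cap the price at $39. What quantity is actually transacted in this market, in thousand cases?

Rearranging supply gives Qs = 5P - 174. Without the control the market clears where 296 - 5P = 5P - 174, i.e. P* = 47 and Q* = 61.
Since 39 < 47, the ceiling is binding.
At P = 39: Qd = 296 - 5·39 = 101 and Qs = 5·39 - 174 = 21.
The quantity actually transacted is the short side, supply: 21.

21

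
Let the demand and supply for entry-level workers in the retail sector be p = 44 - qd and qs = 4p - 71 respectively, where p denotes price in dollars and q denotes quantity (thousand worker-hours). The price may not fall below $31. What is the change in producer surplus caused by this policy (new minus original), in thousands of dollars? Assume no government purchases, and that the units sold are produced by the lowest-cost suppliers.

Rearranging demand gives qd = 44 - p. In a free market, 44 - p = 4p - 71 gives the equilibrium p* = 23, q* = 21.
Since 31 > 23, the floor is binding.
At p = 31: qd = 44 - 31 = 13 and qs = 4·31 - 71 = 53.
Producer surplus without the control is ½ · (23 - 17.75) · 21 = 55.125.
With the floor, 13 units are sold at 31. The supply price at q = 13 is 21, so PS = ½ · [(31 - 17.75) + (31 - 21)] · 13 = 151.125.
Change in producer surplus = 151.125 - 55.125 = 96.

96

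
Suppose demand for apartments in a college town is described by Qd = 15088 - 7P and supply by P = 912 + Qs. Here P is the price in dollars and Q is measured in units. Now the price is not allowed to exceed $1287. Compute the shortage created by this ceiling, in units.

5704

Rearranging supply gives Qs = P - 912. In a free market, 15088 - 7P = P - 912 gives the equilibrium P* = 2000, Q* = 1088.
Because the ceiling (1287) lies below the market-clearing price, it is binding.
At P = 1287: Qd = 15088 - 7·1287 = 6079 and Qs = 1287 - 912 = 375.
Shortage = Qd - Qs = 6079 - 375 = 5704.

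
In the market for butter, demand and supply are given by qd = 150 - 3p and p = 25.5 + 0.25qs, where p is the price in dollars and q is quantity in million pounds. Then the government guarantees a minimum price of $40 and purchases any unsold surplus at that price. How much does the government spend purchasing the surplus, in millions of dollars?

1120

Rearranging supply gives qs = 4p - 102. In a free market, 150 - 3p = 4p - 102 gives the equilibrium p* = 36, q* = 42.
Because the floor (40) lies above the market-clearing price, it is binding.
At p = 40: qd = 150 - 3·40 = 30 and qs = 4·40 - 102 = 58.
Surplus = qs - qd = 28.
Government expenditure = surplus × support price = 28 × 40 = 1120.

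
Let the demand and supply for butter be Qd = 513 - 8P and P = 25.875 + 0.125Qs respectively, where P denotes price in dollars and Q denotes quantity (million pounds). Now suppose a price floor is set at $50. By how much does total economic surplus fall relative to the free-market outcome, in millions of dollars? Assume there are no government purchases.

200

Rearranging supply gives Qs = 8P - 207. Without the control the market clears where 513 - 8P = 8P - 207, i.e. P* = 45 and Q* = 153.
Since 50 > 45, the floor is binding.
At P = 50: Qd = 513 - 8·50 = 113 and Qs = 8·50 - 207 = 193.
Quantity traded falls to 113. At Q = 113 the demand price is (513 - 113)/8 = 50 and the supply price is (207 + 113)/8 = 40.
Deadweight loss = ½ · (50 - 40) · (153 - 113) = ½ · 10 · 40 = 200.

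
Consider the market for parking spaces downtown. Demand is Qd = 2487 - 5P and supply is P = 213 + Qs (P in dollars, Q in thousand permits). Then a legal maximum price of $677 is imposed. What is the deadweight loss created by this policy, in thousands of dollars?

Rearranging supply gives Qs = P - 213. Without the control the market clears where 2487 - 5P = P - 213, i.e. P* = 450 and Q* = 237.
Since 677 is above P* = 450, the ceiling does not bind and the free-market outcome prevails.
Since the control does not bind, no trades are prevented and deadweight loss is zero.

0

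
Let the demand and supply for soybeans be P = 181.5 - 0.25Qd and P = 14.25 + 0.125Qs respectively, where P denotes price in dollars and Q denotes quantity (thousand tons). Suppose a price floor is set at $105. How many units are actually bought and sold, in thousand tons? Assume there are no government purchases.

306

Rearranging demand gives Qd = 726 - 4P; rearranging supply gives Qs = 8P - 114. In a free market, 726 - 4P = 8P - 114 gives the equilibrium P* = 70, Q* = 446.
Since 105 > 70, the floor is binding.
At P = 105: Qd = 726 - 4·105 = 306 and Qs = 8·105 - 114 = 726.
The quantity actually transacted is the short side, demand: 306.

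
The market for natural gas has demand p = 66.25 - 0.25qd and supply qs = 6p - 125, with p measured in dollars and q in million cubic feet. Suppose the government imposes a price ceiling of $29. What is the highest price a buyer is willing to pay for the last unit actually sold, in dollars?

54

Rearranging demand gives qd = 265 - 4p. Setting quantity demanded equal to quantity supplied, 265 - 4p = 6p - 125, gives p* = 39 and q* = 109.
Because the ceiling (29) lies below the market-clearing price, it is binding.
At p = 29: qd = 265 - 4·29 = 149 and qs = 6·29 - 125 = 49.
Only 49 units reach the market. On the demand curve, the marginal buyer's willingness to pay at q = 49 is (265 - 49)/4 = 54.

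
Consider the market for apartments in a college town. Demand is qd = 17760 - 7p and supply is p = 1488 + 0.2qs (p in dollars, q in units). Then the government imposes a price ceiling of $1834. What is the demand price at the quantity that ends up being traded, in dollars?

Rearranging supply gives qs = 5p - 7440. Equilibrium: 17760 - 7p = 5p - 7440, so 25200 = 12p and p* = 2100, q* = 3060.
The ceiling of 1834 is below the equilibrium price 2100, so it binds.
At p = 1834: qd = 17760 - 7·1834 = 4922 and qs = 5·1834 - 7440 = 1730.
Only 1730 units reach the market. On the demand curve, the marginal buyer's willingness to pay at q = 1730 is (17760 - 1730)/7 = 2290.

2290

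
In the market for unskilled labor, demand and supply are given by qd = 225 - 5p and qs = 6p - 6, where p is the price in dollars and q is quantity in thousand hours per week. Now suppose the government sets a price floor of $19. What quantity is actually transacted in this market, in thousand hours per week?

Equilibrium: 225 - 5p = 6p - 6, so 231 = 11p and p* = 21, q* = 120.
The floor of 19 is below the equilibrium price 21, so it is not binding; the market clears at p* = 21, q* = 120.

120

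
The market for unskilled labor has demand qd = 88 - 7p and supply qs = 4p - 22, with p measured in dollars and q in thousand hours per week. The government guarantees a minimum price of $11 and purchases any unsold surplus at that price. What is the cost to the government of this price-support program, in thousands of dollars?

Equilibrium: 88 - 7p = 4p - 22, so 110 = 11p and p* = 10, q* = 18.
Because the floor (11) lies above the market-clearing price, it is binding.
At p = 11: qd = 88 - 7·11 = 11 and qs = 4·11 - 22 = 22.
Surplus = qs - qd = 11.
Government expenditure = surplus × support price = 11 × 11 = 121.

121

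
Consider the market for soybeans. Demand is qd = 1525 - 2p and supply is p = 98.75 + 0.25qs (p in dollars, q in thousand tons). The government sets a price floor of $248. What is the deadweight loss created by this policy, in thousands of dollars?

Rearranging supply gives qs = 4p - 395. Equilibrium: 1525 - 2p = 4p - 395, so 1920 = 6p and p* = 320, q* = 885.
Since 248 is below p* = 320, the floor does not bind and the free-market outcome prevails.
Since the control does not bind, no trades are prevented and deadweight loss is zero.

0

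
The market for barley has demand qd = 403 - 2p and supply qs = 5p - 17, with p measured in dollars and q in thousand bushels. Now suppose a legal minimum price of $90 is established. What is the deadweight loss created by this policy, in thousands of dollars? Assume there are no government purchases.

Equilibrium: 403 - 2p = 5p - 17, so 420 = 7p and p* = 60, q* = 283.
The floor of 90 is above the equilibrium price 60, so it binds.
At p = 90: qd = 403 - 2·90 = 223 and qs = 5·90 - 17 = 433.
Quantity traded falls to 223. At q = 223 the demand price is (403 - 223)/2 = 90 and the supply price is (17 + 223)/5 = 48.
Deadweight loss = ½ · (90 - 48) · (283 - 223) = ½ · 42 · 60 = 1260.

1260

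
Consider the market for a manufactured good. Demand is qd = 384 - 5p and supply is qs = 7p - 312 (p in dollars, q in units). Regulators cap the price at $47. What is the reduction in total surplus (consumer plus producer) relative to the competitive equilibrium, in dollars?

1016.4

Without the control the market clears where 384 - 5p = 7p - 312, i.e. p* = 58 and q* = 94.
Because the ceiling (47) lies below the market-clearing price, it is binding.
At p = 47: qd = 384 - 5·47 = 149 and qs = 7·47 - 312 = 17.
Quantity traded falls to 17. At q = 17 the demand price is (384 - 17)/5 = 73.4 and the supply price is (312 + 17)/7 = 47.
Deadweight loss = ½ · (73.4 - 47) · (94 - 17) = ½ · 26.4 · 77 = 1016.4.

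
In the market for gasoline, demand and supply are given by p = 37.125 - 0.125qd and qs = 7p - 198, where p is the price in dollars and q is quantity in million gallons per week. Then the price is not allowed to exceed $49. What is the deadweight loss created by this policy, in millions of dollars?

0

Rearranging demand gives qd = 297 - 8p. In a free market, 297 - 8p = 7p - 198 gives the equilibrium p* = 33, q* = 33.
Since 49 is above p* = 33, the ceiling does not bind and the free-market outcome prevails.
Since the control does not bind, no trades are prevented and deadweight loss is zero.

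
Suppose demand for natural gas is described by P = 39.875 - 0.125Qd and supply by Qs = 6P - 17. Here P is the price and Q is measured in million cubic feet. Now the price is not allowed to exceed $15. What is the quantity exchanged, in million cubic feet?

Rearranging demand gives Qd = 319 - 8P. In a free market, 319 - 8P = 6P - 17 gives the equilibrium P* = 24, Q* = 127.
The ceiling of 15 is below the equilibrium price 24, so it binds.
At P = 15: Qd = 319 - 8·15 = 199 and Qs = 6·15 - 17 = 73.
The quantity actually transacted is the short side, supply: 73.

73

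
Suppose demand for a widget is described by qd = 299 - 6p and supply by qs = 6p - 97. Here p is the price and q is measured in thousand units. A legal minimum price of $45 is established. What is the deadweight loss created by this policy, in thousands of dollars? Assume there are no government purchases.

864

Without the control the market clears where 299 - 6p = 6p - 97, i.e. p* = 33 and q* = 101.
The floor of 45 is above the equilibrium price 33, so it binds.
At p = 45: qd = 299 - 6·45 = 29 and qs = 6·45 - 97 = 173.
Quantity traded falls to 29. At q = 29 the demand price is (299 - 29)/6 = 45 and the supply price is (97 + 29)/6 = 21.
Deadweight loss = ½ · (45 - 21) · (101 - 29) = ½ · 24 · 72 = 864.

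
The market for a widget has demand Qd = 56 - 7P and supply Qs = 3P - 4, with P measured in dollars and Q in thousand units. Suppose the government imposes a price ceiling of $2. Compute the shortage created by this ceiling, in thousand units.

In a free market, 56 - 7P = 3P - 4 gives the equilibrium P* = 6, Q* = 14.
Because the ceiling (2) lies below the market-clearing price, it is binding.
At P = 2: Qd = 56 - 7·2 = 42 and Qs = 3·2 - 4 = 2.
Shortage = Qd - Qs = 42 - 2 = 40.

40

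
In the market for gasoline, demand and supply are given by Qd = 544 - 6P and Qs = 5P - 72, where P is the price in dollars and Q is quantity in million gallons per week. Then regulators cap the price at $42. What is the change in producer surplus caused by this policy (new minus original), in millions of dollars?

-2422

Setting quantity demanded equal to quantity supplied, 544 - 6P = 5P - 72, gives P* = 56 and Q* = 208.
Since 42 < 56, the ceiling is binding.
At P = 42: Qd = 544 - 6·42 = 292 and Qs = 5·42 - 72 = 138.
Producer surplus without the control is ½ · (56 - 14.4) · 208 = 4326.4.
With the ceiling, producers sell 138 units at 42, so PS = ½ · (42 - 14.4) · 138 = 1904.4.
Change in producer surplus = 1904.4 - 4326.4 = -2422.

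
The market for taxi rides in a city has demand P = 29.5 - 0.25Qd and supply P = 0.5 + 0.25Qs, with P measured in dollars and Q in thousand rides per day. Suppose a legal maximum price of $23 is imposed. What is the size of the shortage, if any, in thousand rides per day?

0

Rearranging demand gives Qd = 118 - 4P; rearranging supply gives Qs = 4P - 2. Without the control the market clears where 118 - 4P = 4P - 2, i.e. P* = 15 and Q* = 58.
Since 23 is above P* = 15, the ceiling does not bind and the free-market outcome prevails.
Since the control does not bind, there is no shortage.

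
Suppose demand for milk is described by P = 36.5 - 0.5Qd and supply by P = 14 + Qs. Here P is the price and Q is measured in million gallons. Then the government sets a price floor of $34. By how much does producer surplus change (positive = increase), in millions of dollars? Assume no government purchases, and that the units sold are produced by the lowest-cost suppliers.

Rearranging demand gives Qd = 73 - 2P; rearranging supply gives Qs = P - 14. Without the control the market clears where 73 - 2P = P - 14, i.e. P* = 29 and Q* = 15.
Since 34 > 29, the floor is binding.
At P = 34: Qd = 73 - 2·34 = 5 and Qs = 34 - 14 = 20.
Producer surplus without the control is ½ · (29 - 14) · 15 = 112.5.
With the floor, 5 units are sold at 34. The supply price at Q = 5 is 19, so PS = ½ · [(34 - 14) + (34 - 19)] · 5 = 87.5.
Change in producer surplus = 87.5 - 112.5 = -25.

-25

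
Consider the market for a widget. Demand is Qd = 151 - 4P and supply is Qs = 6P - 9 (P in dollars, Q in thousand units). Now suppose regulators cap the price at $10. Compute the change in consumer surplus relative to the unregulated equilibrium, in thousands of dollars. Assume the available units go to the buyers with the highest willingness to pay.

Setting quantity demanded equal to quantity supplied, 151 - 4P = 6P - 9, gives P* = 16 and Q* = 87.
Because the ceiling (10) lies below the market-clearing price, it is binding.
At P = 10: Qd = 151 - 4·10 = 111 and Qs = 6·10 - 9 = 51.
Consumer surplus without the control is ½ · (37.75 - 16) · 87 = 946.125.
With the ceiling, 51 units are sold at 10 (assume they go to the highest-value buyers). The demand price at Q = 51 is 25, so CS = ½ · [(37.75 - 10) + (25 - 10)] · 51 = 1090.125.
Change in consumer surplus = 1090.125 - 946.125 = 144.

144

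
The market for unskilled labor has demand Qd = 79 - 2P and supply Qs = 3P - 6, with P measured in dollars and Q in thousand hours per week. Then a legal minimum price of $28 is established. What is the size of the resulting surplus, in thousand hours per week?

Setting quantity demanded equal to quantity supplied, 79 - 2P = 3P - 6, gives P* = 17 and Q* = 45.
Since 28 > 17, the floor is binding.
At P = 28: Qd = 79 - 2·28 = 23 and Qs = 3·28 - 6 = 78.
Surplus = Qs - Qd = 78 - 23 = 55.

55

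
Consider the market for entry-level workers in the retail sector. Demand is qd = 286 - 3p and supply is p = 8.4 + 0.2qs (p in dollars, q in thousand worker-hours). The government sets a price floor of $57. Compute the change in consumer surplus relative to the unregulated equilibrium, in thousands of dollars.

Rearranging supply gives qs = 5p - 42. In a free market, 286 - 3p = 5p - 42 gives the equilibrium p* = 41, q* = 163.
Because the floor (57) lies above the market-clearing price, it is binding.
At p = 57: qd = 286 - 3·57 = 115 and qs = 5·57 - 42 = 243.
Consumer surplus without the control is ½ · (286/3 - 41) · 163 = 26569/6.
With the floor, consumers buy 115 units at 57, so CS = ½ · (286/3 - 57) · 115 = 13225/6.
Change in consumer surplus = 13225/6 - 26569/6 = -2224.

-2224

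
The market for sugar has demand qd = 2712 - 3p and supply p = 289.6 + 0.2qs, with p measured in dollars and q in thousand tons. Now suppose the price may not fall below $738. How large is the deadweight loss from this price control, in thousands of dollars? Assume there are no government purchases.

114057.6

Rearranging supply gives qs = 5p - 1448. In a free market, 2712 - 3p = 5p - 1448 gives the equilibrium p* = 520, q* = 1152.
The floor of 738 is above the equilibrium price 520, so it binds.
At p = 738: qd = 2712 - 3·738 = 498 and qs = 5·738 - 1448 = 2242.
Quantity traded falls to 498. At q = 498 the demand price is (2712 - 498)/3 = 738 and the supply price is (1448 + 498)/5 = 389.2.
Deadweight loss = ½ · (738 - 389.2) · (1152 - 498) = ½ · 348.8 · 654 = 114057.6.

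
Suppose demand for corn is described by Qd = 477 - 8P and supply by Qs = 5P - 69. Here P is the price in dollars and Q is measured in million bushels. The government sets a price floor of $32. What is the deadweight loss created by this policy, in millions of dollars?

Setting quantity demanded equal to quantity supplied, 477 - 8P = 5P - 69, gives P* = 42 and Q* = 141.
The floor of 32 is below the equilibrium price 42, so it is not binding; the market clears at P* = 42, Q* = 141.
Since the control does not bind, no trades are prevented and deadweight loss is zero.

0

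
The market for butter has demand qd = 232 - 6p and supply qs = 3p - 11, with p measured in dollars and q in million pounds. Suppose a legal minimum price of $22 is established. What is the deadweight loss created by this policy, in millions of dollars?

Setting quantity demanded equal to quantity supplied, 232 - 6p = 3p - 11, gives p* = 27 and q* = 70.
Since 22 is below p* = 27, the floor does not bind and the free-market outcome prevails.
Since the control does not bind, no trades are prevented and deadweight loss is zero.

0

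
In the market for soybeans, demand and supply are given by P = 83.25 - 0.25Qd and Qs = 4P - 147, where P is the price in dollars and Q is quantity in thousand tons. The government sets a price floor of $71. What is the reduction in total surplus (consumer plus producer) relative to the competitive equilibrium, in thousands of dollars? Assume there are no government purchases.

Rearranging demand gives Qd = 333 - 4P. In a free market, 333 - 4P = 4P - 147 gives the equilibrium P* = 60, Q* = 93.
Because the floor (71) lies above the market-clearing price, it is binding.
At P = 71: Qd = 333 - 4·71 = 49 and Qs = 4·71 - 147 = 137.
Quantity traded falls to 49. At Q = 49 the demand price is (333 - 49)/4 = 71 and the supply price is (147 + 49)/4 = 49.
Deadweight loss = ½ · (71 - 49) · (93 - 49) = ½ · 22 · 44 = 484.

484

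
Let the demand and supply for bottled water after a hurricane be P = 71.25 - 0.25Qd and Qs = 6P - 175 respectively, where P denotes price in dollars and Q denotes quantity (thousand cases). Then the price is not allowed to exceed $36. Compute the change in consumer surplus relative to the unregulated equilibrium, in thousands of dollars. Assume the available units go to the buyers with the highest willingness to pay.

-40

Rearranging demand gives Qd = 285 - 4P. Setting quantity demanded equal to quantity supplied, 285 - 4P = 6P - 175, gives P* = 46 and Q* = 101.
The ceiling of 36 is below the equilibrium price 46, so it binds.
At P = 36: Qd = 285 - 4·36 = 141 and Qs = 6·36 - 175 = 41.
Consumer surplus without the control is ½ · (71.25 - 46) · 101 = 1275.125.
With the ceiling, 41 units are sold at 36 (assume they go to the highest-value buyers). The demand price at Q = 41 is 61, so CS = ½ · [(71.25 - 36) + (61 - 36)] · 41 = 1235.125.
Change in consumer surplus = 1235.125 - 1275.125 = -40.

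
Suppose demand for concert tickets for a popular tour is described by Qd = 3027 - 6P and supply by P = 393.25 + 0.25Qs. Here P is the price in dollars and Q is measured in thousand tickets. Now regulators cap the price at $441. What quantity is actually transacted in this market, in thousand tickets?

191

Rearranging supply gives Qs = 4P - 1573. In a free market, 3027 - 6P = 4P - 1573 gives the equilibrium P* = 460, Q* = 267.
The ceiling of 441 is below the equilibrium price 460, so it binds.
At P = 441: Qd = 3027 - 6·441 = 381 and Qs = 4·441 - 1573 = 191.
The quantity actually transacted is the short side, supply: 191.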